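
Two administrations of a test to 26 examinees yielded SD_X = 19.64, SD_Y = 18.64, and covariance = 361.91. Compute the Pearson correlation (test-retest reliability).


r = cov(X,Y) / (SD_X * SD_Y)
r = 361.91 / (19.64 * 18.64)
r = 361.91 / 366.0896
r = 0.9886

0.9886


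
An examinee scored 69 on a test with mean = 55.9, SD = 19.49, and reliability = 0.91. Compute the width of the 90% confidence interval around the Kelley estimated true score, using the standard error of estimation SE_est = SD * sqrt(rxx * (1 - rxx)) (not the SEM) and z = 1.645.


True score estimate = 0.91*69 + 0.09*55.9 = 67.821
SE_est = SD * sqrt(rxx * (1 - rxx)) = 19.49 * sqrt(0.91 * 0.09) = 19.49 * sqrt(0.0819) = 5.577683
CI = T_est +/- z * SE_est, so width = 2 * z * SE_est = 2 * 1.645 * 5.577683
Width = 18.3506

18.3506


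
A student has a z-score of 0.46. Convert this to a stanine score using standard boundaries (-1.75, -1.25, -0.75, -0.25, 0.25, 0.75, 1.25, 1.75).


Stanine boundaries: [-1.75, -1.25, -0.75, -0.25, 0.25, 0.75, 1.25, 1.75]
z = 0.46
Check each boundary:
  z >= -1.75 -> could be stanine 2
  z >= -1.25 -> could be stanine 3
  z >= -0.75 -> could be stanine 4
  z >= -0.25 -> could be stanine 5
  z >= 0.25 -> could be stanine 6
  z < 0.75
  z < 1.25
  z < 1.75
Highest qualifying boundary gives stanine = 6

6


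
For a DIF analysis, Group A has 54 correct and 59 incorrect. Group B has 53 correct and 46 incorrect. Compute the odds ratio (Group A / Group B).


Odds_A = 54/59 = 0.9153
Odds_B = 53/46 = 1.1522
OR = Odds_A / Odds_B = 0.9153 / 1.1522
Exactly, OR = (54 * 46) / (59 * 53) = 2484 / 3127
OR = 0.7944

0.7944


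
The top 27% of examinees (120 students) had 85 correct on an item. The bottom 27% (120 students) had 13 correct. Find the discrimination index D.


p_upper = 85/120 = 0.7083
p_lower = 13/120 = 0.1083
D = 0.7083 - 0.1083 = 0.6

0.6


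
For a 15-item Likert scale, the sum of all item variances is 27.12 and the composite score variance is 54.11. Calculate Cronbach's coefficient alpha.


alpha = (k/(k-1)) * (1 - sum(si^2)/s_total^2)
= (15/14) * (1 - 27.12/54.11)
alpha = 0.5344

0.5344


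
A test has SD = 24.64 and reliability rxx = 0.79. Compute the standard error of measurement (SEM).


SEM = SD * sqrt(1 - rxx)
SEM = 24.64 * sqrt(1 - 0.79)
SEM = 24.64 * sqrt(0.21) = 24.64 * 0.458258
SEM = 11.2915

11.2915


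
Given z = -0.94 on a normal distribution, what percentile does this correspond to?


CDF(z) = 0.5 * (1 + erf(z/sqrt(2)))
erf(-0.6647) = -0.6528
CDF = 0.1736
Percentile rank = 0.1736 * 100 = 17.36

17.36


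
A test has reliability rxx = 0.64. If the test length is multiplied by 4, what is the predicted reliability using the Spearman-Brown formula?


r_new = (n * rxx) / (1 + (n-1) * rxx)
r_new = (4 * 0.64) / (1 + 3 * 0.64)
r_new = 2.56 / 2.92
r_new = 0.8767

0.8767


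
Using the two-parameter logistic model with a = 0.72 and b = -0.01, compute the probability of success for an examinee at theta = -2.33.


a*(theta - b) = 0.72 * (-2.33 - -0.01) = -1.6704
exp(--1.6704) = 5.3143
P = 1 / (1 + 5.3143)
P = 0.1584

0.1584


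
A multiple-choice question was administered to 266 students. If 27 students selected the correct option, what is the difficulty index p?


Item difficulty p = number correct / total examinees
p = 27 / 266
p = 0.1015

0.1015


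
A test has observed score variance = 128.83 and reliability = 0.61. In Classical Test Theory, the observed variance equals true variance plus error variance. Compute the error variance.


var_true = rxx * var_obs = 0.61 * 128.83 = 78.5863
var_error = var_obs - var_true
var_error = 128.83 - 78.5863
var_error = 50.2437

50.2437


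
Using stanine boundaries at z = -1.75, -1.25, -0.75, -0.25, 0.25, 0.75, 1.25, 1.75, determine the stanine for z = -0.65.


Stanine boundaries: [-1.75, -1.25, -0.75, -0.25, 0.25, 0.75, 1.25, 1.75]
z = -0.65
Check each boundary:
  z >= -1.75 -> could be stanine 2
  z >= -1.25 -> could be stanine 3
  z >= -0.75 -> could be stanine 4
  z < -0.25
  z < 0.25
  z < 0.75
  z < 1.25
  z < 1.75
Highest qualifying boundary gives stanine = 4

4


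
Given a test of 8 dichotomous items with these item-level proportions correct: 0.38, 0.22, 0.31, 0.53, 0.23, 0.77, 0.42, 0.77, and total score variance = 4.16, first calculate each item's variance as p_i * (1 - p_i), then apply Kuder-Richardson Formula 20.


For each item, compute p_i * q_i:
  Item 1: 0.38 * 0.62 = 0.2356
  Item 2: 0.22 * 0.78 = 0.1716
  Item 3: 0.31 * 0.69 = 0.2139
  Item 4: 0.53 * 0.47 = 0.2491
  Item 5: 0.23 * 0.77 = 0.1771
  Item 6: 0.77 * 0.23 = 0.1771
  Item 7: 0.42 * 0.58 = 0.2436
  Item 8: 0.77 * 0.23 = 0.1771
Sum(p_i * q_i) = 0.2356 + 0.1716 + 0.2139 + 0.2491 + 0.1771 + 0.1771 + 0.2436 + 0.1771 = 1.6451
KR-20 = (k/(k-1)) * (1 - Sum(p_i*q_i) / Var_total)
= (8/7) * (1 - 1.6451/4.16)
= 1.1429 * 0.6045
KR-20 = 0.6909

0.6909


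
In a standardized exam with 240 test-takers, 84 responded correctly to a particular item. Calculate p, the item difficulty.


Item difficulty p = number correct / total examinees
p = 84 / 240
p = 0.35

0.35


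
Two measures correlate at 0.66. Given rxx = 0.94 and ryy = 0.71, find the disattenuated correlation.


r_corrected = rxy / sqrt(rxx * ryy)
= 0.66 / sqrt(0.94 * 0.71)
= 0.66 / sqrt(0.6674)
= 0.66 / 0.816946
r_corrected = 0.8079

0.8079


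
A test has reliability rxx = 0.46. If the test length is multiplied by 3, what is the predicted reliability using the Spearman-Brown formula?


r_new = (n * rxx) / (1 + (n-1) * rxx)
r_new = (3 * 0.46) / (1 + 2 * 0.46)
r_new = 1.38 / 1.92
r_new = 0.7188

0.7188


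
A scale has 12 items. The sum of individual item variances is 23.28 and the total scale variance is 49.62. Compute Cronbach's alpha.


alpha = (k/(k-1)) * (1 - sum(si^2)/s_total^2)
= (12/11) * (1 - 23.28/49.62)
alpha = 0.5791

0.5791


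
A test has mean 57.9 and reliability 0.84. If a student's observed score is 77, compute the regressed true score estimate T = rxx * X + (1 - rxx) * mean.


T_est = rxx * X + (1 - rxx) * mean
T_est = 0.84 * 77 + 0.16 * 57.9
T_est = 64.68 + 9.264
T_est = 73.944

73.944


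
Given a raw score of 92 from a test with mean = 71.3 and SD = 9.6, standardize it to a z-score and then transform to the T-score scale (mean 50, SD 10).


z = (X - mean) / SD = (92 - 71.3) / 9.6
z = 20.7 / 9.6
z = 2.1562
T-score = T = 50 + 10z
Carry z at full precision (z = 20.7 / 9.6) into the conversion:
T-score = 50 + 10 * (20.7 / 9.6) = 50 + 207 / 9.6
T-score = 50 + 21.5625
T-score = 71.5625

71.5625


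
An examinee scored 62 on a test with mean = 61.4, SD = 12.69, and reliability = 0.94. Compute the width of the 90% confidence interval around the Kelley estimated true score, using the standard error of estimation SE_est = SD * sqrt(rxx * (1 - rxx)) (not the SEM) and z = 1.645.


True score estimate = 0.94*62 + 0.06*61.4 = 61.964
SE_est = SD * sqrt(rxx * (1 - rxx)) = 12.69 * sqrt(0.94 * 0.06) = 12.69 * sqrt(0.0564) = 3.013708
CI = T_est +/- z * SE_est, so width = 2 * z * SE_est = 2 * 1.645 * 3.013708
Width = 9.9151

9.9151


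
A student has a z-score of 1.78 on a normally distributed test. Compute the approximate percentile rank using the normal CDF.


CDF(z) = 0.5 * (1 + erf(z/sqrt(2)))
erf(1.2587) = 0.9249
CDF = 0.9625
Percentile rank = 0.9625 * 100 = 96.25

96.25


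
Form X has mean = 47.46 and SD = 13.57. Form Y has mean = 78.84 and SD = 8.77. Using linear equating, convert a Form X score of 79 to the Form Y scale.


slope = SD_Y / SD_X = 8.77 / 13.57 ~ 0.6463
intercept = mean_Y - slope * mean_X = 78.84 - (8.77 / 13.57) * 47.46 ~ 48.1676
Y = slope * X + intercept. To avoid rounding drift from the rounded slope/intercept, evaluate the equivalent form Y = mean_Y + SD_Y * (X - mean_X) / SD_X at full precision:
Y = 78.84 + 8.77 * (79 - 47.46) / 13.57
Y = 78.84 + 8.77 * 31.54 / 13.57
Y = 78.84 + 276.6058 / 13.57
Y = 78.84 + 20.3836
Y = 99.2236

99.2236


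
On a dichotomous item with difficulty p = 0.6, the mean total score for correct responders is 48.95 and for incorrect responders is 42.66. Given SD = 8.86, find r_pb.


q = 1 - p = 0.4
rpb = ((M1 - M0) / SD) * sqrt(p * q)
rpb = ((48.95 - 42.66) / 8.86) * sqrt(0.6 * 0.4)
rpb = 0.3478

0.3478


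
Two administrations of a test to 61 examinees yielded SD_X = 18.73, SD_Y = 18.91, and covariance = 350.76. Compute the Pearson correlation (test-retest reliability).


r = cov(X,Y) / (SD_X * SD_Y)
r = 350.76 / (18.73 * 18.91)
r = 350.76 / 354.1843
r = 0.9903

0.9903


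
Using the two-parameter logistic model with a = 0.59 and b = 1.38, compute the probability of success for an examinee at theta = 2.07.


a*(theta - b) = 0.59 * (2.07 - 1.38) = 0.4071
exp(-0.4071) = 0.6656
P = 1 / (1 + 0.6656)
P = 0.6004

0.6004


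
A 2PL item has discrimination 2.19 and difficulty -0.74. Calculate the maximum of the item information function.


For 2PL, max info at theta = b = -0.74
I_max = a^2 / 4 = 2.19^2 / 4
= 4.7961 / 4
I_max = 1.199

1.199


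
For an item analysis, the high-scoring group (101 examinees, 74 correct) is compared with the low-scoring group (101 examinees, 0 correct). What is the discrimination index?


p_upper = 74/101 = 0.7327
p_lower = 0/101 = 0.0
D = 0.7327 - 0.0 = 0.7327

0.7327


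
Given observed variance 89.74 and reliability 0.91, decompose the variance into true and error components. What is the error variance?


var_true = rxx * var_obs = 0.91 * 89.74 = 81.6634
var_error = var_obs - var_true
var_error = 89.74 - 81.6634
var_error = 8.0766

8.0766


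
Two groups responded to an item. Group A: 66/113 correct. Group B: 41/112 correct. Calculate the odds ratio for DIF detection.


Odds_A = 66/47 = 1.4043
Odds_B = 41/71 = 0.5775
OR = Odds_A / Odds_B = 1.4043 / 0.5775
Exactly, OR = (66 * 71) / (47 * 41) = 4686 / 1927
OR = 2.4318

2.4318


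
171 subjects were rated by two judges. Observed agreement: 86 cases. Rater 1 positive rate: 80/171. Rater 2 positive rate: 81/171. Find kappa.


P_o = 86/171 = 0.502924
P_e = (80*81 + 91*90) / 29241 = 0.501693
kappa = (P_o - P_e) / (1 - P_e)
kappa = (0.502924 - 0.501693) / (1 - 0.501693)
kappa = 0.0025

0.0025


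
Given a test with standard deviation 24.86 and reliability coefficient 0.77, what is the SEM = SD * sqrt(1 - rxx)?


SEM = SD * sqrt(1 - rxx)
SEM = 24.86 * sqrt(1 - 0.77)
SEM = 24.86 * sqrt(0.23) = 24.86 * 0.479583
SEM = 11.9224

11.9224


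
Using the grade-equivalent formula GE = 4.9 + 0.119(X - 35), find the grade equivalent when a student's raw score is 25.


raw - median = 25 - 35 = -10
slope * diff = 0.119 * -10 = -1.19
GE = 4.9 + -1.19
GE = 3.71

3.71


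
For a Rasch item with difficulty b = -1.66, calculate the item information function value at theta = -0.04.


P = 1/(1+exp(-(-0.04--1.66))) = 0.8348
I = P*(1-P) = 0.8348 * 0.1652
I = 0.1379

0.1379


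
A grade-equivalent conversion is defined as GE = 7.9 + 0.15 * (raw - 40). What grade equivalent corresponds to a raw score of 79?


raw - median = 79 - 40 = 39
slope * diff = 0.15 * 39 = 5.85
GE = 7.9 + 5.85
GE = 13.75

13.75


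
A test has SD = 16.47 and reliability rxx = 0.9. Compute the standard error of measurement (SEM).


SEM = SD * sqrt(1 - rxx)
SEM = 16.47 * sqrt(1 - 0.9)
SEM = 16.47 * sqrt(0.1) = 16.47 * 0.316228
SEM = 5.2083

5.2083


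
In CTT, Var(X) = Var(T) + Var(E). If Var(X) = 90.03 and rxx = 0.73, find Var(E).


var_true = rxx * var_obs = 0.73 * 90.03 = 65.7219
var_error = var_obs - var_true
var_error = 90.03 - 65.7219
var_error = 24.3081

24.3081


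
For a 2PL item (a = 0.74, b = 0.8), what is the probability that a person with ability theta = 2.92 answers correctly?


a*(theta - b) = 0.74 * (2.92 - 0.8) = 1.5688
exp(-1.5688) = 0.2083
P = 1 / (1 + 0.2083)
P = 0.8276

0.8276


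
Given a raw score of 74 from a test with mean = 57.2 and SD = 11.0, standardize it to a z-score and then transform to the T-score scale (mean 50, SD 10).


z = (X - mean) / SD = (74 - 57.2) / 11.0
z = 16.8 / 11.0
z = 1.5273
T-score = T = 50 + 10z
Carry z at full precision (z = 16.8 / 11.0) into the conversion:
T-score = 50 + 10 * (16.8 / 11.0) = 50 + 168 / 11.0
T-score = 50 + 15.2727
T-score = 65.2727

65.2727


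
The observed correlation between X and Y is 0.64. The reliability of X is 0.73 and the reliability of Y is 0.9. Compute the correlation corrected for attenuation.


r_corrected = rxy / sqrt(rxx * ryy)
= 0.64 / sqrt(0.73 * 0.9)
= 0.64 / sqrt(0.657)
= 0.64 / 0.810555
r_corrected = 0.7896

0.7896


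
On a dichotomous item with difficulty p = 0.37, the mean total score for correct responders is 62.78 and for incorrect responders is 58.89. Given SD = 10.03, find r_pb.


q = 1 - p = 0.63
rpb = ((M1 - M0) / SD) * sqrt(p * q)
rpb = ((62.78 - 58.89) / 10.03) * sqrt(0.37 * 0.63)
rpb = 0.1872

0.1872


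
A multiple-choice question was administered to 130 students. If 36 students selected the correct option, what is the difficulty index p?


Item difficulty p = number correct / total examinees
p = 36 / 130
p = 0.2769

0.2769


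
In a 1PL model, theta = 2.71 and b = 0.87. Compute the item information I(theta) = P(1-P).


P = 1/(1+exp(-(2.71-0.87))) = 0.8629
I = P*(1-P) = 0.8629 * 0.1371
I = 0.1183

0.1183


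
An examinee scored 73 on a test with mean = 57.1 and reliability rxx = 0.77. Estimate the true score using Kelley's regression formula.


T_est = rxx * X + (1 - rxx) * mean
T_est = 0.77 * 73 + 0.23 * 57.1
T_est = 56.21 + 13.133
T_est = 69.343

69.343


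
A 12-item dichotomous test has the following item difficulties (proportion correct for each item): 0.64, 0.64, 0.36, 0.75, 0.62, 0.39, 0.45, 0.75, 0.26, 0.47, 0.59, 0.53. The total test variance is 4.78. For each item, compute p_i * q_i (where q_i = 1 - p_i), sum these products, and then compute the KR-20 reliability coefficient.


For each item, compute p_i * q_i:
  Item 1: 0.64 * 0.36 = 0.2304
  Item 2: 0.64 * 0.36 = 0.2304
  Item 3: 0.36 * 0.64 = 0.2304
  Item 4: 0.75 * 0.25 = 0.1875
  Item 5: 0.62 * 0.38 = 0.2356
  Item 6: 0.39 * 0.61 = 0.2379
  Item 7: 0.45 * 0.55 = 0.2475
  Item 8: 0.75 * 0.25 = 0.1875
  Item 9: 0.26 * 0.74 = 0.1924
  Item 10: 0.47 * 0.53 = 0.2491
  Item 11: 0.59 * 0.41 = 0.2419
  Item 12: 0.53 * 0.47 = 0.2491
Sum(p_i * q_i) = 0.2304 + 0.2304 + 0.2304 + 0.1875 + 0.2356 + 0.2379 + 0.2475 + 0.1875 + 0.1924 + 0.2491 + 0.2419 + 0.2491 = 2.7197
KR-20 = (k/(k-1)) * (1 - Sum(p_i*q_i) / Var_total)
= (12/11) * (1 - 2.7197/4.78)
= 1.0909 * 0.431
KR-20 = 0.4702

0.4702


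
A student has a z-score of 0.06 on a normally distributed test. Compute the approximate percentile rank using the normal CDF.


CDF(z) = 0.5 * (1 + erf(z/sqrt(2)))
erf(0.0424) = 0.0478
CDF = 0.5239
Percentile rank = 0.5239 * 100 = 52.39

52.39


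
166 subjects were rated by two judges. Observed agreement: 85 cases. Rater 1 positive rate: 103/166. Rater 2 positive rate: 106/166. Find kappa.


P_o = 85/166 = 0.512048
P_e = (103*106 + 63*60) / 27556 = 0.533387
kappa = (P_o - P_e) / (1 - P_e)
kappa = (0.512048 - 0.533387) / (1 - 0.533387)
kappa = -0.0457

-0.0457


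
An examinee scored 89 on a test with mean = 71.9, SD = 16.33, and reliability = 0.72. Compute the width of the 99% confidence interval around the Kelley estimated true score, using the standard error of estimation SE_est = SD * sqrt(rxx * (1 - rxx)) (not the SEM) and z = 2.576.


True score estimate = 0.72*89 + 0.28*71.9 = 84.212
SE_est = SD * sqrt(rxx * (1 - rxx)) = 16.33 * sqrt(0.72 * 0.28) = 16.33 * sqrt(0.2016) = 7.332152
CI = T_est +/- z * SE_est, so width = 2 * z * SE_est = 2 * 2.576 * 7.332152
Width = 37.7752

37.7752


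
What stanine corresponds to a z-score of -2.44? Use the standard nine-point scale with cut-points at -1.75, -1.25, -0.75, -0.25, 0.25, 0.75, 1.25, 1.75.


Stanine boundaries: [-1.75, -1.25, -0.75, -0.25, 0.25, 0.75, 1.25, 1.75]
z = -2.44
Check each boundary:
  z < -1.75
  z < -1.25
  z < -0.75
  z < -0.25
  z < 0.25
  z < 0.75
  z < 1.25
  z < 1.75
Highest qualifying boundary gives stanine = 1

1


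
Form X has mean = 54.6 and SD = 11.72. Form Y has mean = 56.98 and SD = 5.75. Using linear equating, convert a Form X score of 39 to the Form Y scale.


slope = SD_Y / SD_X = 5.75 / 11.72 ~ 0.4906
intercept = mean_Y - slope * mean_X = 56.98 - (5.75 / 11.72) * 54.6 ~ 30.1925
Y = slope * X + intercept. To avoid rounding drift from the rounded slope/intercept, evaluate the equivalent form Y = mean_Y + SD_Y * (X - mean_X) / SD_X at full precision:
Y = 56.98 + 5.75 * (39 - 54.6) / 11.72
Y = 56.98 - 5.75 * 15.6 / 11.72
Y = 56.98 - 89.7 / 11.72
Y = 56.98 - 7.6536
Y = 49.3264

49.3264


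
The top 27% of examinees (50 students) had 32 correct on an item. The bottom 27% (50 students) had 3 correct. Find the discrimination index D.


p_upper = 32/50 = 0.64
p_lower = 3/50 = 0.06
D = 0.64 - 0.06 = 0.58

0.58


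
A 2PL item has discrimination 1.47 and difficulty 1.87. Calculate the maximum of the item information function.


For 2PL, max info at theta = b = 1.87
I_max = a^2 / 4 = 1.47^2 / 4
= 2.1609 / 4
I_max = 0.5402

0.5402


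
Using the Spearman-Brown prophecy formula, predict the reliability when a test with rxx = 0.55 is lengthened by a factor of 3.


r_new = (n * rxx) / (1 + (n-1) * rxx)
r_new = (3 * 0.55) / (1 + 2 * 0.55)
r_new = 1.65 / 2.1
r_new = 0.7857

0.7857


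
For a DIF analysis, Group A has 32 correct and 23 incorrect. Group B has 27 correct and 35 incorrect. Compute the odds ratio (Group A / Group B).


Odds_A = 32/23 = 1.3913
Odds_B = 27/35 = 0.7714
OR = Odds_A / Odds_B = 1.3913 / 0.7714
Exactly, OR = (32 * 35) / (23 * 27) = 1120 / 621
OR = 1.8035

1.8035


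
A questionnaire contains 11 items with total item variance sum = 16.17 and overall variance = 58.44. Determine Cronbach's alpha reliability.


alpha = (k/(k-1)) * (1 - sum(si^2)/s_total^2)
= (11/10) * (1 - 16.17/58.44)
alpha = 0.7956

0.7956


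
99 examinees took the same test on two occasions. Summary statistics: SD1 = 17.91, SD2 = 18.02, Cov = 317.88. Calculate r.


r = cov(X,Y) / (SD_X * SD_Y)
r = 317.88 / (17.91 * 18.02)
r = 317.88 / 322.7382
r = 0.9849

0.9849


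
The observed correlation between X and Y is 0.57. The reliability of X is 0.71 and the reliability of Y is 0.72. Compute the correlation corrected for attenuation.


r_corrected = rxy / sqrt(rxx * ryy)
= 0.57 / sqrt(0.71 * 0.72)
= 0.57 / sqrt(0.5112)
= 0.57 / 0.714983
r_corrected = 0.7972

0.7972


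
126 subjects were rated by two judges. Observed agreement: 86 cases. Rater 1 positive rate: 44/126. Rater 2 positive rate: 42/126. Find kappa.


P_o = 86/126 = 0.68254
P_e = (44*42 + 82*84) / 15876 = 0.550265
kappa = (P_o - P_e) / (1 - P_e)
kappa = (0.68254 - 0.550265) / (1 - 0.550265)
kappa = 0.2941

0.2941


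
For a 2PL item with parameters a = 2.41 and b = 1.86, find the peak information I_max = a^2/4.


For 2PL, max info at theta = b = 1.86
I_max = a^2 / 4 = 2.41^2 / 4
= 5.8081 / 4
I_max = 1.452

1.452


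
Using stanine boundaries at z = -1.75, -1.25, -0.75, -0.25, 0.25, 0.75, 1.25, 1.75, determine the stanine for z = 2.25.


Stanine boundaries: [-1.75, -1.25, -0.75, -0.25, 0.25, 0.75, 1.25, 1.75]
z = 2.25
Check each boundary:
  z >= -1.75 -> could be stanine 2
  z >= -1.25 -> could be stanine 3
  z >= -0.75 -> could be stanine 4
  z >= -0.25 -> could be stanine 5
  z >= 0.25 -> could be stanine 6
  z >= 0.75 -> could be stanine 7
  z >= 1.25 -> could be stanine 8
  z >= 1.75 -> could be stanine 9
Highest qualifying boundary gives stanine = 9

9


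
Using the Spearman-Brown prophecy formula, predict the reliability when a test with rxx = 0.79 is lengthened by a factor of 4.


r_new = (n * rxx) / (1 + (n-1) * rxx)
r_new = (4 * 0.79) / (1 + 3 * 0.79)
r_new = 3.16 / 3.37
r_new = 0.9377

0.9377


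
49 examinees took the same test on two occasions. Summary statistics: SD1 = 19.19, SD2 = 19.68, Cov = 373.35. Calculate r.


r = cov(X,Y) / (SD_X * SD_Y)
r = 373.35 / (19.19 * 19.68)
r = 373.35 / 377.6592
r = 0.9886

0.9886


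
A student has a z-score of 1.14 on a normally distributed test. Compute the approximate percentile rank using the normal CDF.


CDF(z) = 0.5 * (1 + erf(z/sqrt(2)))
erf(0.8061) = 0.7457
CDF = 0.8729
Percentile rank = 0.8729 * 100 = 87.29

87.29


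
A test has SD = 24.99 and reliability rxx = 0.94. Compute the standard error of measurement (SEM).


SEM = SD * sqrt(1 - rxx)
SEM = 24.99 * sqrt(1 - 0.94)
SEM = 24.99 * sqrt(0.06) = 24.99 * 0.244949
SEM = 6.1213

6.1213


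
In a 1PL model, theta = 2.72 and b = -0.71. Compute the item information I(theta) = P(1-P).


P = 1/(1+exp(-(2.72--0.71))) = 0.9686
I = P*(1-P) = 0.9686 * 0.0314
I = 0.0304

0.0304


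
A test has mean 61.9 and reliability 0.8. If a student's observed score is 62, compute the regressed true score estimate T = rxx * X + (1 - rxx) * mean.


T_est = rxx * X + (1 - rxx) * mean
T_est = 0.8 * 62 + 0.2 * 61.9
T_est = 49.6 + 12.38
T_est = 61.98

61.98


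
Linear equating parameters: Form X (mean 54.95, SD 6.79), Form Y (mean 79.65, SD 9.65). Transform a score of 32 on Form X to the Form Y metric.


slope = SD_Y / SD_X = 9.65 / 6.79 ~ 1.4212
intercept = mean_Y - slope * mean_X = 79.65 - (9.65 / 6.79) * 54.95 ~ 1.5546
Y = slope * X + intercept. To avoid rounding drift from the rounded slope/intercept, evaluate the equivalent form Y = mean_Y + SD_Y * (X - mean_X) / SD_X at full precision:
Y = 79.65 + 9.65 * (32 - 54.95) / 6.79
Y = 79.65 - 9.65 * 22.95 / 6.79
Y = 79.65 - 221.4675 / 6.79
Y = 79.65 - 32.6167
Y = 47.0333

47.0333


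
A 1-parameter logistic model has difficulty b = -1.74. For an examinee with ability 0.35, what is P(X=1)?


theta - b = 0.35 - -1.74 = 2.09
exp(-(theta - b)) = exp(-2.09) = 0.1237
P = 1 / (1 + 0.1237)
P = 0.8899

0.8899


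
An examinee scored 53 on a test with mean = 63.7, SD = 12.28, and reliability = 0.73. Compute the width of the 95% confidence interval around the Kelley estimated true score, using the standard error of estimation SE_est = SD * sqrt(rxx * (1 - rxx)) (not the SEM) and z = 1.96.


True score estimate = 0.73*53 + 0.27*63.7 = 55.889
SE_est = SD * sqrt(rxx * (1 - rxx)) = 12.28 * sqrt(0.73 * 0.27) = 12.28 * sqrt(0.1971) = 5.451822
CI = T_est +/- z * SE_est, so width = 2 * z * SE_est = 2 * 1.96 * 5.451822
Width = 21.3711

21.3711


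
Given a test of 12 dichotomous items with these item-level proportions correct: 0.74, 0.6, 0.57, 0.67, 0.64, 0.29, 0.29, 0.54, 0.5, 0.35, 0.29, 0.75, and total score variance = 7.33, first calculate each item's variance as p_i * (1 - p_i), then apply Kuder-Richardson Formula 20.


For each item, compute p_i * q_i:
  Item 1: 0.74 * 0.26 = 0.1924
  Item 2: 0.6 * 0.4 = 0.24
  Item 3: 0.57 * 0.43 = 0.2451
  Item 4: 0.67 * 0.33 = 0.2211
  Item 5: 0.64 * 0.36 = 0.2304
  Item 6: 0.29 * 0.71 = 0.2059
  Item 7: 0.29 * 0.71 = 0.2059
  Item 8: 0.54 * 0.46 = 0.2484
  Item 9: 0.5 * 0.5 = 0.25
  Item 10: 0.35 * 0.65 = 0.2275
  Item 11: 0.29 * 0.71 = 0.2059
  Item 12: 0.75 * 0.25 = 0.1875
Sum(p_i * q_i) = 0.1924 + 0.24 + 0.2451 + 0.2211 + 0.2304 + 0.2059 + 0.2059 + 0.2484 + 0.25 + 0.2275 + 0.2059 + 0.1875 = 2.6601
KR-20 = (k/(k-1)) * (1 - Sum(p_i*q_i) / Var_total)
= (12/11) * (1 - 2.6601/7.33)
= 1.0909 * 0.6371
KR-20 = 0.695

0.695


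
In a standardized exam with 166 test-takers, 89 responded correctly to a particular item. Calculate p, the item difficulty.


Item difficulty p = number correct / total examinees
p = 89 / 166
p = 0.5361

0.5361


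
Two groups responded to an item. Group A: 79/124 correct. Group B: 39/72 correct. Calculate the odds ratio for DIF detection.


Odds_A = 79/45 = 1.7556
Odds_B = 39/33 = 1.1818
OR = Odds_A / Odds_B = 1.7556 / 1.1818
Exactly, OR = (79 * 33) / (45 * 39) = 2607 / 1755
OR = 1.4855

1.4855


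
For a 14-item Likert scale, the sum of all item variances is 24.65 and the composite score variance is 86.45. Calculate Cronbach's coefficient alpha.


alpha = (k/(k-1)) * (1 - sum(si^2)/s_total^2)
= (14/13) * (1 - 24.65/86.45)
alpha = 0.7699

0.7699


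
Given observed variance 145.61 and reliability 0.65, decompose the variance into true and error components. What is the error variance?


var_true = rxx * var_obs = 0.65 * 145.61 = 94.6465
var_error = var_obs - var_true
var_error = 145.61 - 94.6465
var_error = 50.9635

50.9635


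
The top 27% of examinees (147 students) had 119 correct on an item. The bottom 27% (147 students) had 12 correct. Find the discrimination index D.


p_upper = 119/147 = 0.8095
p_lower = 12/147 = 0.0816
D = 0.8095 - 0.0816 = 0.7279

0.7279


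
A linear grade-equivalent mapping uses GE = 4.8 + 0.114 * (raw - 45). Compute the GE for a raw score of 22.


raw - median = 22 - 45 = -23
slope * diff = 0.114 * -23 = -2.622
GE = 4.8 + -2.622
GE = 2.178

2.178


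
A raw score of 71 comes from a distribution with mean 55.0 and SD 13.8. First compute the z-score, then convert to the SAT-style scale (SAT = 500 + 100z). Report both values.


z = (X - mean) / SD = (71 - 55.0) / 13.8
z = 16.0 / 13.8
z = 1.1594
SAT-scale = SAT = 500 + 100z
Carry z at full precision (z = 16.0 / 13.8) into the conversion:
SAT-scale = 500 + 100 * (16.0 / 13.8) = 500 + 1600 / 13.8
SAT-scale = 500 + 115.942
SAT-scale = 615.942

615.942


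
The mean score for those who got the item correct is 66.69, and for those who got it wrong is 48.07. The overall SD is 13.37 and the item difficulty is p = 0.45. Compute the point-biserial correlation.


q = 1 - p = 0.55
rpb = ((M1 - M0) / SD) * sqrt(p * q)
rpb = ((66.69 - 48.07) / 13.37) * sqrt(0.45 * 0.55)
rpb = 0.6928

0.6928


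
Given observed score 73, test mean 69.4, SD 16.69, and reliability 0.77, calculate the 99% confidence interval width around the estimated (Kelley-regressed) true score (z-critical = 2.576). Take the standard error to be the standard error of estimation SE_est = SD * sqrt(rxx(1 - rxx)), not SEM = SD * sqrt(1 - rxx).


True score estimate = 0.77*73 + 0.23*69.4 = 72.172
SE_est = SD * sqrt(rxx * (1 - rxx)) = 16.69 * sqrt(0.77 * 0.23) = 16.69 * sqrt(0.1771) = 7.023695
CI = T_est +/- z * SE_est, so width = 2 * z * SE_est = 2 * 2.576 * 7.023695
Width = 36.1861

36.1861


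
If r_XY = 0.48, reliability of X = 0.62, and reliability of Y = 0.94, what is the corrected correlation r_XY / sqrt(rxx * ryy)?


r_corrected = rxy / sqrt(rxx * ryy)
= 0.48 / sqrt(0.62 * 0.94)
= 0.48 / sqrt(0.5828)
= 0.48 / 0.763413
r_corrected = 0.6288

0.6288


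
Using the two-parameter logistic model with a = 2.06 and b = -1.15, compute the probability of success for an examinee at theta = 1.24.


a*(theta - b) = 2.06 * (1.24 - -1.15) = 4.9234
exp(-4.9234) = 0.0073
P = 1 / (1 + 0.0073)
P = 0.9928

0.9928


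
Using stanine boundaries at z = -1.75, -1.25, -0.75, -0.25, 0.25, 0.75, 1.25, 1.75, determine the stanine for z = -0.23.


Stanine boundaries: [-1.75, -1.25, -0.75, -0.25, 0.25, 0.75, 1.25, 1.75]
z = -0.23
Check each boundary:
  z >= -1.75 -> could be stanine 2
  z >= -1.25 -> could be stanine 3
  z >= -0.75 -> could be stanine 4
  z >= -0.25 -> could be stanine 5
  z < 0.25
  z < 0.75
  z < 1.25
  z < 1.75
Highest qualifying boundary gives stanine = 5

5


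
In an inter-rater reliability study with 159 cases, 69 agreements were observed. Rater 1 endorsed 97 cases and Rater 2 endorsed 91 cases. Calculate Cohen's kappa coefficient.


P_o = 69/159 = 0.433962
P_e = (97*91 + 62*68) / 25281 = 0.515921
kappa = (P_o - P_e) / (1 - P_e)
kappa = (0.433962 - 0.515921) / (1 - 0.515921)
kappa = -0.1693

-0.1693


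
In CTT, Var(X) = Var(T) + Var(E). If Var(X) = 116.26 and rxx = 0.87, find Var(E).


var_true = rxx * var_obs = 0.87 * 116.26 = 101.1462
var_error = var_obs - var_true
var_error = 116.26 - 101.1462
var_error = 15.1138

15.1138


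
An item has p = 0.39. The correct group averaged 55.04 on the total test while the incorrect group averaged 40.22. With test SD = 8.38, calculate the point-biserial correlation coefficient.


q = 1 - p = 0.61
rpb = ((M1 - M0) / SD) * sqrt(p * q)
rpb = ((55.04 - 40.22) / 8.38) * sqrt(0.39 * 0.61)
rpb = 0.8626

0.8626


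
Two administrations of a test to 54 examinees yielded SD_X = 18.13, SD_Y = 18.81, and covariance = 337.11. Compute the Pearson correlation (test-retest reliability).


r = cov(X,Y) / (SD_X * SD_Y)
r = 337.11 / (18.13 * 18.81)
r = 337.11 / 341.0253
r = 0.9885

0.9885


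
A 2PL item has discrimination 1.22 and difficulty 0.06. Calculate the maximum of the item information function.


For 2PL, max info at theta = b = 0.06
I_max = a^2 / 4 = 1.22^2 / 4
= 1.4884 / 4
I_max = 0.3721

0.3721


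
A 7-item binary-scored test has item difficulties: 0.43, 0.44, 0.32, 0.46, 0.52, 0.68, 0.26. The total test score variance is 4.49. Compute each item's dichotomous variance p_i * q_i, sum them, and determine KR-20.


For each item, compute p_i * q_i:
  Item 1: 0.43 * 0.57 = 0.2451
  Item 2: 0.44 * 0.56 = 0.2464
  Item 3: 0.32 * 0.68 = 0.2176
  Item 4: 0.46 * 0.54 = 0.2484
  Item 5: 0.52 * 0.48 = 0.2496
  Item 6: 0.68 * 0.32 = 0.2176
  Item 7: 0.26 * 0.74 = 0.1924
Sum(p_i * q_i) = 0.2451 + 0.2464 + 0.2176 + 0.2484 + 0.2496 + 0.2176 + 0.1924 = 1.6171
KR-20 = (k/(k-1)) * (1 - Sum(p_i*q_i) / Var_total)
= (7/6) * (1 - 1.6171/4.49)
= 1.1667 * 0.6398
KR-20 = 0.7465

0.7465


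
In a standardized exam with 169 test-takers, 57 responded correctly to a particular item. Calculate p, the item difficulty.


Item difficulty p = number correct / total examinees
p = 57 / 169
p = 0.3373

0.3373


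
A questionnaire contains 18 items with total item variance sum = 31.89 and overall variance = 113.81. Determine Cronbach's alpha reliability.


alpha = (k/(k-1)) * (1 - sum(si^2)/s_total^2)
= (18/17) * (1 - 31.89/113.81)
alpha = 0.7621

0.7621


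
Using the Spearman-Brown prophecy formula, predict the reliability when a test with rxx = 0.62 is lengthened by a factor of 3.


r_new = (n * rxx) / (1 + (n-1) * rxx)
r_new = (3 * 0.62) / (1 + 2 * 0.62)
r_new = 1.86 / 2.24
r_new = 0.8304

0.8304


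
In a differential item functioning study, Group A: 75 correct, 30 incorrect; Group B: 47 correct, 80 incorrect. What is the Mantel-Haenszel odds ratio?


Odds_A = 75/30 = 2.5
Odds_B = 47/80 = 0.5875
OR = Odds_A / Odds_B = 2.5 / 0.5875
Exactly, OR = (75 * 80) / (30 * 47) = 6000 / 1410
OR = 4.2553

4.2553


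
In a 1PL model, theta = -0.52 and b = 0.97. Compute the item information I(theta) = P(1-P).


P = 1/(1+exp(-(-0.52-0.97))) = 0.1839
I = P*(1-P) = 0.1839 * 0.8161
I = 0.1501

0.1501


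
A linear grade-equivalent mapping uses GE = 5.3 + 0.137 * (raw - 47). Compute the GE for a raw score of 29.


raw - median = 29 - 47 = -18
slope * diff = 0.137 * -18 = -2.466
GE = 5.3 + -2.466
GE = 2.834

2.834


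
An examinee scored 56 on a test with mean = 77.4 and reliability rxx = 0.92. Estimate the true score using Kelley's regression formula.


T_est = rxx * X + (1 - rxx) * mean
T_est = 0.92 * 56 + 0.08 * 77.4
T_est = 51.52 + 6.192
T_est = 57.712

57.712


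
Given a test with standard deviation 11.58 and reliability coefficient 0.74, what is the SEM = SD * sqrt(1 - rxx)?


SEM = SD * sqrt(1 - rxx)
SEM = 11.58 * sqrt(1 - 0.74)
SEM = 11.58 * sqrt(0.26) = 11.58 * 0.509902
SEM = 5.9047

5.9047


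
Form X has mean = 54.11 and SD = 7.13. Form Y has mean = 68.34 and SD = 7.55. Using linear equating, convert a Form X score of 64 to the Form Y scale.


slope = SD_Y / SD_X = 7.55 / 7.13 ~ 1.0589
intercept = mean_Y - slope * mean_X = 68.34 - (7.55 / 7.13) * 54.11 ~ 11.0426
Y = slope * X + intercept. To avoid rounding drift from the rounded slope/intercept, evaluate the equivalent form Y = mean_Y + SD_Y * (X - mean_X) / SD_X at full precision:
Y = 68.34 + 7.55 * (64 - 54.11) / 7.13
Y = 68.34 + 7.55 * 9.89 / 7.13
Y = 68.34 + 74.6695 / 7.13
Y = 68.34 + 10.4726
Y = 78.8126

78.8126


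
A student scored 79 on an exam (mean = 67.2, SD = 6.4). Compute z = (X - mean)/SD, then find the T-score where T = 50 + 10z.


z = (X - mean) / SD = (79 - 67.2) / 6.4
z = 11.8 / 6.4
z = 1.8438
T-score = T = 50 + 10z
Carry z at full precision (z = 11.8 / 6.4) into the conversion:
T-score = 50 + 10 * (11.8 / 6.4) = 50 + 118 / 6.4
T-score = 50 + 18.4375
T-score = 68.4375

68.4375


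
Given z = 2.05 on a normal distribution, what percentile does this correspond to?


CDF(z) = 0.5 * (1 + erf(z/sqrt(2)))
erf(1.4496) = 0.9596
CDF = 0.9798
Percentile rank = 0.9798 * 100 = 97.98

97.98


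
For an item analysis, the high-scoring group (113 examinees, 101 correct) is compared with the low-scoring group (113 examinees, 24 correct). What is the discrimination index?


p_upper = 101/113 = 0.8938
p_lower = 24/113 = 0.2124
D = 0.8938 - 0.2124 = 0.6814

0.6814


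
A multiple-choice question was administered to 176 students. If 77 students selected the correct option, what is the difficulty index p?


Item difficulty p = number correct / total examinees
p = 77 / 176
p = 0.4375

0.4375


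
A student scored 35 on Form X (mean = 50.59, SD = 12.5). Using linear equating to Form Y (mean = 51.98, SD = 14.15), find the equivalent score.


slope = SD_Y / SD_X = 14.15 / 12.5 ~ 1.132
intercept = mean_Y - slope * mean_X = 51.98 - (14.15 / 12.5) * 50.59 ~ -5.2879
Y = slope * X + intercept. To avoid rounding drift from the rounded slope/intercept, evaluate the equivalent form Y = mean_Y + SD_Y * (X - mean_X) / SD_X at full precision:
Y = 51.98 + 14.15 * (35 - 50.59) / 12.5
Y = 51.98 - 14.15 * 15.59 / 12.5
Y = 51.98 - 220.5985 / 12.5
Y = 51.98 - 17.6479
Y = 34.3321

34.3321


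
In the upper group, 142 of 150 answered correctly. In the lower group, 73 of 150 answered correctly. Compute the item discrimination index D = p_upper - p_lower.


p_upper = 142/150 = 0.9467
p_lower = 73/150 = 0.4867
D = 0.9467 - 0.4867 = 0.46

0.46


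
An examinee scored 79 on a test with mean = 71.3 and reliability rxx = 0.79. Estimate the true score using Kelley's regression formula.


T_est = rxx * X + (1 - rxx) * mean
T_est = 0.79 * 79 + 0.21 * 71.3
T_est = 62.41 + 14.973
T_est = 77.383

77.383


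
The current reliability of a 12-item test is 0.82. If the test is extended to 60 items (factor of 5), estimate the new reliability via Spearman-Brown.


r_new = (n * rxx) / (1 + (n-1) * rxx)
r_new = (5 * 0.82) / (1 + 4 * 0.82)
r_new = 4.1 / 4.28
r_new = 0.9579

0.9579


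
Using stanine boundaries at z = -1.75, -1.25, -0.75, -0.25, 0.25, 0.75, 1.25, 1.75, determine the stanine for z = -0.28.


Stanine boundaries: [-1.75, -1.25, -0.75, -0.25, 0.25, 0.75, 1.25, 1.75]
z = -0.28
Check each boundary:
  z >= -1.75 -> could be stanine 2
  z >= -1.25 -> could be stanine 3
  z >= -0.75 -> could be stanine 4
  z < -0.25
  z < 0.25
  z < 0.75
  z < 1.25
  z < 1.75
Highest qualifying boundary gives stanine = 4

4


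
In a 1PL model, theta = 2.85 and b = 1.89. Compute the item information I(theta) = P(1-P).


P = 1/(1+exp(-(2.85-1.89))) = 0.7231
I = P*(1-P) = 0.7231 * 0.2769
I = 0.2002

0.2002


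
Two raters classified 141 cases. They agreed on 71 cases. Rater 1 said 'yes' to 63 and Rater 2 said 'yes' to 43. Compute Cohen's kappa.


P_o = 71/141 = 0.503546
P_e = (63*43 + 78*98) / 19881 = 0.520748
kappa = (P_o - P_e) / (1 - P_e)
kappa = (0.503546 - 0.520748) / (1 - 0.520748)
kappa = -0.0359

-0.0359


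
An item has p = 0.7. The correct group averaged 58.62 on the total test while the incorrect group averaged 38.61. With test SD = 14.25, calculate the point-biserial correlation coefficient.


q = 1 - p = 0.3
rpb = ((M1 - M0) / SD) * sqrt(p * q)
rpb = ((58.62 - 38.61) / 14.25) * sqrt(0.7 * 0.3)
rpb = 0.6435

0.6435


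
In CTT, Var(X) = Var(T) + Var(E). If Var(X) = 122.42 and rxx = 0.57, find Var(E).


var_true = rxx * var_obs = 0.57 * 122.42 = 69.7794
var_error = var_obs - var_true
var_error = 122.42 - 69.7794
var_error = 52.6406

52.6406


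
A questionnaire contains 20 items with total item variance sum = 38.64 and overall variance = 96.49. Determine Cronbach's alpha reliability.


alpha = (k/(k-1)) * (1 - sum(si^2)/s_total^2)
= (20/19) * (1 - 38.64/96.49)
alpha = 0.6311

0.6311


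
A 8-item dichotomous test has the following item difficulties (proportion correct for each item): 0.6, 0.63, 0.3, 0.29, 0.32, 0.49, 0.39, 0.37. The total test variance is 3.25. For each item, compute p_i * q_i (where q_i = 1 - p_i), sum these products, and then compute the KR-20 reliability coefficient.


For each item, compute p_i * q_i:
  Item 1: 0.6 * 0.4 = 0.24
  Item 2: 0.63 * 0.37 = 0.2331
  Item 3: 0.3 * 0.7 = 0.21
  Item 4: 0.29 * 0.71 = 0.2059
  Item 5: 0.32 * 0.68 = 0.2176
  Item 6: 0.49 * 0.51 = 0.2499
  Item 7: 0.39 * 0.61 = 0.2379
  Item 8: 0.37 * 0.63 = 0.2331
Sum(p_i * q_i) = 0.24 + 0.2331 + 0.21 + 0.2059 + 0.2176 + 0.2499 + 0.2379 + 0.2331 = 1.8275
KR-20 = (k/(k-1)) * (1 - Sum(p_i*q_i) / Var_total)
= (8/7) * (1 - 1.8275/3.25)
= 1.1429 * 0.4377
KR-20 = 0.5002

0.5002


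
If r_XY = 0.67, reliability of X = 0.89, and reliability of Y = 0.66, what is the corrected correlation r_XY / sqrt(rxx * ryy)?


r_corrected = rxy / sqrt(rxx * ryy)
= 0.67 / sqrt(0.89 * 0.66)
= 0.67 / sqrt(0.5874)
= 0.67 / 0.76642
r_corrected = 0.8742

0.8742


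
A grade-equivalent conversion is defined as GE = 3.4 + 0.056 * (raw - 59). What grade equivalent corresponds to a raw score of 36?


raw - median = 36 - 59 = -23
slope * diff = 0.056 * -23 = -1.288
GE = 3.4 + -1.288
GE = 2.112

2.112


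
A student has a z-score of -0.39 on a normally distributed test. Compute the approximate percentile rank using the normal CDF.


CDF(z) = 0.5 * (1 + erf(z/sqrt(2)))
erf(-0.2758) = -0.3035
CDF = 0.3483
Percentile rank = 0.3483 * 100 = 34.83

34.83


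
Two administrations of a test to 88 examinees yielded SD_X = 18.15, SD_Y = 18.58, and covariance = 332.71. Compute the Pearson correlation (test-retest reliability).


r = cov(X,Y) / (SD_X * SD_Y)
r = 332.71 / (18.15 * 18.58)
r = 332.71 / 337.227
r = 0.9866

0.9866


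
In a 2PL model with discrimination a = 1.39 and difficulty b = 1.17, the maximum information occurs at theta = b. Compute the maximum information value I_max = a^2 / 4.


For 2PL, max info at theta = b = 1.17
I_max = a^2 / 4 = 1.39^2 / 4
= 1.9321 / 4
I_max = 0.483

0.483


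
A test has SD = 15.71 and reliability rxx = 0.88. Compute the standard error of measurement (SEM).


SEM = SD * sqrt(1 - rxx)
SEM = 15.71 * sqrt(1 - 0.88)
SEM = 15.71 * sqrt(0.12) = 15.71 * 0.34641
SEM = 5.4421

5.4421


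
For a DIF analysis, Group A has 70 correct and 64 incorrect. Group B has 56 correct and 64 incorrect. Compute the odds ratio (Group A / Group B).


Odds_A = 70/64 = 1.0938
Odds_B = 56/64 = 0.875
OR = Odds_A / Odds_B = 1.0938 / 0.875
Exactly, OR = (70 * 64) / (64 * 56) = 4480 / 3584
OR = 1.25

1.25


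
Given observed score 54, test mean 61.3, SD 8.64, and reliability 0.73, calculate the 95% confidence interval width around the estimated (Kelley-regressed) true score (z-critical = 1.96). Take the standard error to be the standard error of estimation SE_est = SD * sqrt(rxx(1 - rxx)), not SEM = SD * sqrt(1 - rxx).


True score estimate = 0.73*54 + 0.27*61.3 = 55.971
SE_est = SD * sqrt(rxx * (1 - rxx)) = 8.64 * sqrt(0.73 * 0.27) = 8.64 * sqrt(0.1971) = 3.83581
CI = T_est +/- z * SE_est, so width = 2 * z * SE_est = 2 * 1.96 * 3.83581
Width = 15.0364

15.0364


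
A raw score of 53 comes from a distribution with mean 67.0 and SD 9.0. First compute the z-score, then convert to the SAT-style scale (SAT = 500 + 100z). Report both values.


z = (X - mean) / SD = (53 - 67.0) / 9.0
z = -14.0 / 9.0
z = -1.5556
SAT-scale = SAT = 500 + 100z
Carry z at full precision (z = -14.0 / 9.0) into the conversion:
SAT-scale = 500 + 100 * (-14.0 / 9.0) = 500 + -1400 / 9.0
SAT-scale = 500 + -155.5556
SAT-scale = 344.4444

344.4444


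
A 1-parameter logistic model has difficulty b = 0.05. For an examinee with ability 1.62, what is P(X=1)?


theta - b = 1.62 - 0.05 = 1.57
exp(-(theta - b)) = exp(-1.57) = 0.208
P = 1 / (1 + 0.208)
P = 0.8278

0.8278
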